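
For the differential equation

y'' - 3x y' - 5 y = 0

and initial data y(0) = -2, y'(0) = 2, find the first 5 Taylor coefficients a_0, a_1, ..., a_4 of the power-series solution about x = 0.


Ansatz: y(x) = sum_{n>=0} a_n x^n, so y'(x) = sum_{n>=1} n a_n x^(n-1) and y''(x) = sum_{n>=2} n(n-1) a_n x^(n-2).
Substitute into P(x) y'' + Q(x) y' + R(x) y = 0 with P(x) = 1, Q(x) = -3x, R(x) = -5, and match powers of x.
Initial conditions: a_0 = -2, a_1 = 2.
Setting the coefficient of each power of x to zero and solving order by order (substituting the coefficients already found):
  x^0: 2 a_2 - 5 a_0 = 0  ->  2 a_2 = 5 a_0 = -10  ->  a_2 = -5
  x^1: 6 a_3 - 8 a_1 = 0  ->  6 a_3 = 8 a_1 = 16  ->  a_3 = 8/3
  x^2: 12 a_4 - 11 a_2 = 0  ->  12 a_4 = 11 a_2 = -55  ->  a_4 = -55/12
Truncated series: y(x) = -2 + 2 x - 5 x^2 + (8/3) x^3 - (55/12) x^4 + O(x^5).

a_0 = -2; a_1 = 2; a_2 = -5; a_3 = 8/3; a_4 = -55/12


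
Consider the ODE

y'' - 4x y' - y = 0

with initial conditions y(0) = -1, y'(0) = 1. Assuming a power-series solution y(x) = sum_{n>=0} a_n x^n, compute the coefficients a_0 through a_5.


Ansatz: y(x) = sum_{n>=0} a_n x^n, so y'(x) = sum_{n>=1} n a_n x^(n-1) and y''(x) = sum_{n>=2} n(n-1) a_n x^(n-2).
Substitute into P(x) y'' + Q(x) y' + R(x) y = 0 with P(x) = 1, Q(x) = -4x, R(x) = -1, and match powers of x.
Initial conditions: a_0 = -1, a_1 = 1.
Setting the coefficient of each power of x to zero and solving order by order (substituting the coefficients already found):
  x^0: 2 a_2 - a_0 = 0  ->  2 a_2 = a_0 = -1  ->  a_2 = -1/2
  x^1: 6 a_3 - 5 a_1 = 0  ->  6 a_3 = 5 a_1 = 5  ->  a_3 = 5/6
  x^2: 12 a_4 - 9 a_2 = 0  ->  12 a_4 = 9 a_2 = -9/2  ->  a_4 = -3/8
  x^3: 20 a_5 - 13 a_3 = 0  ->  20 a_5 = 13 a_3 = 65/6  ->  a_5 = 13/24
Truncated series: y(x) = -1 + x - (1/2) x^2 + (5/6) x^3 - (3/8) x^4 + (13/24) x^5 + O(x^6).

a_0 = -1; a_1 = 1; a_2 = -1/2; a_3 = 5/6; a_4 = -3/8; a_5 = 13/24


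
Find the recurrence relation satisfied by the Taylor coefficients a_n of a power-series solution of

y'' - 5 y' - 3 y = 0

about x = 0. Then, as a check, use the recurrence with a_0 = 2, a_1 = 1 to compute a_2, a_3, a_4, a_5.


Substitute y = sum_n a_n x^n.
y''(x) has coefficient (n+2)(n+1) a_{n+2} at x^n;
-5 y'(x) has coefficient -5 (n+1) a_{n+1} at x^n;
-3 y(x) has coefficient -3 a_n at x^n.
Matching x^n: (n+2)(n+1) a_{n+2} - 5 (n+1) a_{n+1} - 3 a_n = 0.
Thus a_{n+2} = [5 (n+1) a_{n+1} + 3 a_n] / ((n+1)(n+2)).

Check with a_0 = 2, a_1 = 1 (apply the recurrence for n = 0, 1, 2, 3): a_0 = 2, a_1 = 1, a_2 = 11/2, a_3 = 29/3, a_4 = 323/24, a_5 = 1789/120.

a_(n+2) = [5 (n+1) a_(n+1) + 3 a_n] / ((n+1)(n+2)); check: a_0 = 2, a_1 = 1, a_2 = 11/2, a_3 = 29/3, a_4 = 323/24, a_5 = 1789/120


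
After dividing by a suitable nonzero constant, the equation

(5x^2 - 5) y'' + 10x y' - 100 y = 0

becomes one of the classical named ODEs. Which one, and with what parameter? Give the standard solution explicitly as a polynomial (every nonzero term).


All three coefficients share the factor -5; dividing through by -5 gives  (1 - x^2) y'' - 2x y' + 20 y = 0.
This matches the Legendre equation (1 - x^2) y'' - 2x y' + n(n+1) y = 0 (note the -2x y' term) with n(n+1) = 20, so n = 4; the polynomial solution is P_4(x).
With y = sum_k a_k x^k, matching x^k gives (k+2)(k+1) a_{k+2} = [k(k+1) - n(n+1)] a_k = (k - 4)(k + 5) a_k. The right side vanishes at k = 4, so the series with the parity of 4 terminates at degree 4.
Standard normalization (P_n(1) = 1): leading coefficient (2n)!/(2^n (n!)^2) = 40320/(16*576) = 35/8, so a_4 = 35/8. Work downward with a_k = (k+1)(k+2) a_{k+2} / ((k - 4)(k + 5)):
  a_2 = (3)(4)(35/8) / ((2 - 4)(2 + 5)) = (105/2)/(-14) = -15/4
  a_0 = (1)(2)(-15/4) / ((0 - 4)(0 + 5)) = (-15/2)/(-20) = 3/8
Hence P_4(x) = 35 x^4/8 - 15 x^2/4 + 3/8.

P_4(x); series = 35 x^4/8 - 15 x^2/4 + 3/8


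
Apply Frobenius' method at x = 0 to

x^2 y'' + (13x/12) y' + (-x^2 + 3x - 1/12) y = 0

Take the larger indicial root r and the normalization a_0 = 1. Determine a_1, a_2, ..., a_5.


Write in Frobenius form y'' + (p(x)/x) y' + (q(x)/x^2) y = 0:
  p(x) = 13/12,  q(x) = -x^2 + 3x - 1/12.
Indicial equation: r(r-1) + (13/12) r + (-1/12) = 0 -> roots r_1 = 1/4, r_2 = -1/3.
Take r = r_1 = 1/4. Let y(x) = x^r sum_{n>=0} a_n x^n with a_0 = 1.
Substitute y = x^r sum a_n x^n and match x^{r+n}. The recurrence is
  D(n) a_n + 3 a_{n-1} - 1 a_{n-2} = 0,  where D(n) = (r+n)(r+n-1) + (13/12)(r+n) + (-1/12).
  a_n = [-3 a_{n-1} + 1 a_{n-2}] / D(n).
Since the indicial polynomial factors as (r - r_1)(r - r_2), D(n) = (r_1 + n - r_1)(r_1 + n - r_2) = n(n + 7/12).
Evaluating step by step (a_0 = 1):
  n = 1: D(1) = 1(1 + 7/12) = 19/12; numerator = -3(1) = -3; a_1 = (-3)/(19/12) = -36/19
  n = 2: D(2) = 2(2 + 7/12) = 31/6; numerator = -3(-36/19) + 1(1) = 127/19; a_2 = (127/19)/(31/6) = 762/589
  n = 3: D(3) = 3(3 + 7/12) = 43/4; numerator = -3(762/589) + 1(-36/19) = -3402/589; a_3 = (-3402/589)/(43/4) = -13608/25327
  n = 4: D(4) = 4(4 + 7/12) = 55/3; numerator = -3(-13608/25327) + 1(762/589) = 73590/25327; a_4 = (73590/25327)/(55/3) = 4014/25327
  n = 5: D(5) = 5(5 + 7/12) = 335/12; numerator = -3(4014/25327) + 1(-13608/25327) = -1350/1333; a_5 = (-1350/1333)/(335/12) = -3240/89311

r = 1/4; a_0 = 1; a_1 = -36/19; a_2 = 762/589; a_3 = -13608/25327; a_4 = 4014/25327; a_5 = -3240/89311


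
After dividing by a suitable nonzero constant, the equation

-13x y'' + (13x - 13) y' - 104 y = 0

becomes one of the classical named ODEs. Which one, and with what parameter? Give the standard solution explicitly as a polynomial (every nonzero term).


All three coefficients share the factor -13; dividing through by -13 gives  x y'' + (1 - x) y' + 8 y = 0.
This matches the Laguerre equation x y'' + (1 - x) y' + n y = 0 with n = 8; the polynomial solution is L_8(x).
With y = sum_k a_k x^k, matching x^k gives (k+1)k a_{k+1} + (k+1) a_{k+1} - k a_k + n a_k = 0, i.e. (k+1)^2 a_{k+1} = (k - n) a_k = (k - 8) a_k. The right side vanishes at k = 8, so the series terminates at degree 8.
Standard normalization L_n(0) = 1 gives a_0 = 1. Work upward with a_{k+1} = (k - 8) a_k / (k+1)^2:
  a_1 = (0 - 8)(1) / 1^2 = -8/1 = -8
  a_2 = (1 - 8)(-8) / 2^2 = 56/4 = 14
  a_3 = (2 - 8)(14) / 3^2 = -84/9 = -28/3
  a_4 = (3 - 8)(-28/3) / 4^2 = (140/3)/16 = 35/12
  a_5 = (4 - 8)(35/12) / 5^2 = (-35/3)/25 = -7/15
  a_6 = (5 - 8)(-7/15) / 6^2 = (7/5)/36 = 7/180
  a_7 = (6 - 8)(7/180) / 7^2 = (-7/90)/49 = -1/630
  a_8 = (7 - 8)(-1/630) / 8^2 = (1/630)/64 = 1/40320
Hence L_8(x) = x^8/40320 - x^7/630 + 7 x^6/180 - 7 x^5/15 + 35 x^4/12 - 28 x^3/3 + 14 x^2 - 8 x + 1.

L_8(x); series = x^8/40320 - x^7/630 + 7 x^6/180 - 7 x^5/15 + 35 x^4/12 - 28 x^3/3 + 14 x^2 - 8 x + 1


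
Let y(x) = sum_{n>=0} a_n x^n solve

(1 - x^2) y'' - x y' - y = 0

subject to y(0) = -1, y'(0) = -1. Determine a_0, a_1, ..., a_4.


Ansatz: y(x) = sum_{n>=0} a_n x^n, so y'(x) = sum_{n>=1} n a_n x^(n-1) and y''(x) = sum_{n>=2} n(n-1) a_n x^(n-2).
Substitute into P(x) y'' + Q(x) y' + R(x) y = 0 with P(x) = 1 - x^2, Q(x) = -x, R(x) = -1, and match powers of x.
Initial conditions: a_0 = -1, a_1 = -1.
Setting the coefficient of each power of x to zero and solving order by order (substituting the coefficients already found):
  x^0: 2 a_2 - a_0 = 0  ->  2 a_2 = a_0 = -1  ->  a_2 = -1/2
  x^1: 6 a_3 - 2 a_1 = 0  ->  6 a_3 = 2 a_1 = -2  ->  a_3 = -1/3
  x^2: 12 a_4 - 5 a_2 = 0  ->  12 a_4 = 5 a_2 = -5/2  ->  a_4 = -5/24
Truncated series: y(x) = -1 - x - (1/2) x^2 - (1/3) x^3 - (5/24) x^4 + O(x^5).

a_0 = -1; a_1 = -1; a_2 = -1/2; a_3 = -1/3; a_4 = -5/24


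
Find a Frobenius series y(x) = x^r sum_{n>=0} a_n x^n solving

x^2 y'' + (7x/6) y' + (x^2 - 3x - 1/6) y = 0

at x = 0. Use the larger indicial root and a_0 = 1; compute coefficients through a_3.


Write in Frobenius form y'' + (p(x)/x) y' + (q(x)/x^2) y = 0:
  p(x) = 7/6,  q(x) = x^2 - 3x - 1/6.
Indicial equation: r(r-1) + (7/6) r + (-1/6) = 0 -> roots r_1 = 1/3, r_2 = -1/2.
Take r = r_1 = 1/3. Let y(x) = x^r sum_{n>=0} a_n x^n with a_0 = 1.
Substitute y = x^r sum a_n x^n and match x^{r+n}. The recurrence is
  D(n) a_n - 3 a_{n-1} + 1 a_{n-2} = 0,  where D(n) = (r+n)(r+n-1) + (7/6)(r+n) + (-1/6).
  a_n = [3 a_{n-1} - 1 a_{n-2}] / D(n).
Since the indicial polynomial factors as (r - r_1)(r - r_2), D(n) = (r_1 + n - r_1)(r_1 + n - r_2) = n(n + 5/6).
Evaluating step by step (a_0 = 1):
  n = 1: D(1) = 1(1 + 5/6) = 11/6; numerator = 3(1) = 3; a_1 = (3)/(11/6) = 18/11
  n = 2: D(2) = 2(2 + 5/6) = 17/3; numerator = 3(18/11) - 1(1) = 43/11; a_2 = (43/11)/(17/3) = 129/187
  n = 3: D(3) = 3(3 + 5/6) = 23/2; numerator = 3(129/187) - 1(18/11) = 81/187; a_3 = (81/187)/(23/2) = 162/4301

r = 1/3; a_0 = 1; a_1 = 18/11; a_2 = 129/187; a_3 = 162/4301


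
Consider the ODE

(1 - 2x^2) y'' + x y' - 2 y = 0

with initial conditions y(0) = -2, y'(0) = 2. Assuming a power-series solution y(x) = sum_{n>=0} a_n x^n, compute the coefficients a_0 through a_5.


Ansatz: y(x) = sum_{n>=0} a_n x^n, so y'(x) = sum_{n>=1} n a_n x^(n-1) and y''(x) = sum_{n>=2} n(n-1) a_n x^(n-2).
Substitute into P(x) y'' + Q(x) y' + R(x) y = 0 with P(x) = 1 - 2x^2, Q(x) = x, R(x) = -2, and match powers of x.
Initial conditions: a_0 = -2, a_1 = 2.
Setting the coefficient of each power of x to zero and solving order by order (substituting the coefficients already found):
  x^0: 2 a_2 - 2 a_0 = 0  ->  2 a_2 = 2 a_0 = -4  ->  a_2 = -2
  x^1: 6 a_3 - a_1 = 0  ->  6 a_3 = a_1 = 2  ->  a_3 = 1/3
  x^2: 12 a_4 - 4 a_2 = 0  ->  12 a_4 = 4 a_2 = -8  ->  a_4 = -2/3
  x^3: 20 a_5 - 11 a_3 = 0  ->  20 a_5 = 11 a_3 = 11/3  ->  a_5 = 11/60
Truncated series: y(x) = -2 + 2 x - 2 x^2 + (1/3) x^3 - (2/3) x^4 + (11/60) x^5 + O(x^6).

a_0 = -2; a_1 = 2; a_2 = -2; a_3 = 1/3; a_4 = -2/3; a_5 = 11/60


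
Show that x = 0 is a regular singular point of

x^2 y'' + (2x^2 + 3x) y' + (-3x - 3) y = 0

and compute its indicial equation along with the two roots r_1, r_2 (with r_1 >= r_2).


Divide by x^2 to reach normal form y'' + P_1(x) y' + P_2(x) y = 0 with P_1(x) = 2 + 3/x and P_2(x) = -3/x - 3/x^2.
x = 0 is a singular point because the y'-coefficient 2 + 3/x has a pole at x = 0 and the y-coefficient -3/x - 3/x^2 has a pole at x = 0.
It is a regular singular point because x P_1(x) = p(x) = 2x + 3 and x^2 P_2(x) = q(x) = -3x - 3 are polynomials, hence analytic at x = 0.
p(0) = 3,  q(0) = -3.
Indicial equation: r(r-1) + p(0) r + q(0) = 0, i.e. r^2 + (p(0) - 1) r + q(0) = 0, i.e. r^2 + 2 r - 3 = 0.
Discriminant: (2)^2 - 4(-3) = 16, so r = (-2 ± 4)/2.
Solving: r_1 = 1, r_2 = -3.

indicial: r^2 + 2 r - 3 = 0; roots r_1 = 1, r_2 = -3


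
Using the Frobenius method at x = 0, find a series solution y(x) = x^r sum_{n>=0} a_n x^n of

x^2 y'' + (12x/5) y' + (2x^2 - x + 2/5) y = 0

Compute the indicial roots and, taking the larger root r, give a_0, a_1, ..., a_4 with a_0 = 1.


Write in Frobenius form y'' + (p(x)/x) y' + (q(x)/x^2) y = 0:
  p(x) = 12/5,  q(x) = 2x^2 - x + 2/5.
Indicial equation: r(r-1) + (12/5) r + (2/5) = 0 -> roots r_1 = -2/5, r_2 = -1.
Take r = r_1 = -2/5. Let y(x) = x^r sum_{n>=0} a_n x^n with a_0 = 1.
Substitute y = x^r sum a_n x^n and match x^{r+n}. The recurrence is
  D(n) a_n - 1 a_{n-1} + 2 a_{n-2} = 0,  where D(n) = (r+n)(r+n-1) + (12/5)(r+n) + (2/5).
  a_n = [1 a_{n-1} - 2 a_{n-2}] / D(n).
Since the indicial polynomial factors as (r - r_1)(r - r_2), D(n) = (r_1 + n - r_1)(r_1 + n - r_2) = n(n + 3/5).
Evaluating step by step (a_0 = 1):
  n = 1: D(1) = 1(1 + 3/5) = 8/5; numerator = 1(1) = 1; a_1 = (1)/(8/5) = 5/8
  n = 2: D(2) = 2(2 + 3/5) = 26/5; numerator = 1(5/8) - 2(1) = -11/8; a_2 = (-11/8)/(26/5) = -55/208
  n = 3: D(3) = 3(3 + 3/5) = 54/5; numerator = 1(-55/208) - 2(5/8) = -315/208; a_3 = (-315/208)/(54/5) = -175/1248
  n = 4: D(4) = 4(4 + 3/5) = 92/5; numerator = 1(-175/1248) - 2(-55/208) = 485/1248; a_4 = (485/1248)/(92/5) = 2425/114816

r = -2/5; a_0 = 1; a_1 = 5/8; a_2 = -55/208; a_3 = -175/1248; a_4 = 2425/114816


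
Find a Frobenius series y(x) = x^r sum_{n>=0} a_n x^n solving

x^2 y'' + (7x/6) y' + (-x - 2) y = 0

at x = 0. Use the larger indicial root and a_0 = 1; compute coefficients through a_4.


Write in Frobenius form y'' + (p(x)/x) y' + (q(x)/x^2) y = 0:
  p(x) = 7/6,  q(x) = -x - 2.
Indicial equation: r(r-1) + (7/6) r + (-2) = 0 -> roots r_1 = 4/3, r_2 = -3/2.
Take r = r_1 = 4/3. Let y(x) = x^r sum_{n>=0} a_n x^n with a_0 = 1.
Substitute y = x^r sum a_n x^n and match x^{r+n}. The recurrence is
  D(n) a_n - 1 a_{n-1} = 0,  where D(n) = (r+n)(r+n-1) + (7/6)(r+n) + (-2).
  a_n = 1 / D(n) * a_{n-1}.
Since the indicial polynomial factors as (r - r_1)(r - r_2), D(n) = (r_1 + n - r_1)(r_1 + n - r_2) = n(n + 17/6).
Evaluating step by step (a_0 = 1):
  n = 1: D(1) = 1(1 + 17/6) = 23/6; numerator = 1(1) = 1; a_1 = (1)/(23/6) = 6/23
  n = 2: D(2) = 2(2 + 17/6) = 29/3; numerator = 1(6/23) = 6/23; a_2 = (6/23)/(29/3) = 18/667
  n = 3: D(3) = 3(3 + 17/6) = 35/2; numerator = 1(18/667) = 18/667; a_3 = (18/667)/(35/2) = 36/23345
  n = 4: D(4) = 4(4 + 17/6) = 82/3; numerator = 1(36/23345) = 36/23345; a_4 = (36/23345)/(82/3) = 54/957145

r = 4/3; a_0 = 1; a_1 = 6/23; a_2 = 18/667; a_3 = 36/23345; a_4 = 54/957145


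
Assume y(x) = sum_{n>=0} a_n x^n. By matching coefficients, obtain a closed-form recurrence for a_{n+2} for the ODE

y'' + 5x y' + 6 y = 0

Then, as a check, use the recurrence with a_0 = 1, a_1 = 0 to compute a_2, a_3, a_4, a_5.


Substitute y = sum_n a_n x^n.
y''(x) has coefficient (n+2)(n+1) a_{n+2} at x^n;
5 x y'(x) has coefficient 5 n a_n at x^n (shift);
6 y(x) has coefficient 6 a_n at x^n.
Matching x^n: (n+2)(n+1) a_{n+2} + (5n + 6) a_n = 0.
Thus a_{n+2} = (-5n - 6) / ((n+1)(n+2)) * a_n.

Check with a_0 = 1, a_1 = 0 (apply the recurrence for n = 0, 1, 2, 3): a_0 = 1, a_1 = 0, a_2 = -3, a_3 = 0, a_4 = 4, a_5 = 0.

a_(n+2) = (-5n - 6) / ((n+1)(n+2)) * a_n; check: a_0 = 1, a_1 = 0, a_2 = -3, a_3 = 0, a_4 = 4, a_5 = 0


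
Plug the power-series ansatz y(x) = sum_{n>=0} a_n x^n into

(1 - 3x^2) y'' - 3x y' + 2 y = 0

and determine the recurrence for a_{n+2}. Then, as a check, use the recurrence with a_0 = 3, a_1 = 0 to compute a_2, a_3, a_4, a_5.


Substitute y = sum_n a_n x^n.
(1 - 3 x^2) y'' contributes (n+2)(n+1) a_{n+2} - 3 n(n-1) a_n at x^n.
-3 x y'(x) contributes -3 n a_n at x^n.
2 y(x) contributes 2 a_n at x^n.
Matching x^n: (n+2)(n+1) a_{n+2} + (-3 n(n-1) - 3 n + 2) a_n = 0.
Thus a_{n+2} = (3 n(n-1) + 3 n - 2) / ((n+1)(n+2)) * a_n.

Check with a_0 = 3, a_1 = 0 (apply the recurrence for n = 0, 1, 2, 3): a_0 = 3, a_1 = 0, a_2 = -3, a_3 = 0, a_4 = -5/2, a_5 = 0.

a_(n+2) = (3 n(n-1) + 3 n - 2) / ((n+1)(n+2)) * a_n; check: a_0 = 3, a_1 = 0, a_2 = -3, a_3 = 0, a_4 = -5/2, a_5 = 0


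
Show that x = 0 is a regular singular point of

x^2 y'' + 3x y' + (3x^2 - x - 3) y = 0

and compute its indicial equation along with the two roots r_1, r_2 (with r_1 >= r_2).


Divide by x^2 to reach normal form y'' + P_1(x) y' + P_2(x) y = 0 with P_1(x) = 3/x and P_2(x) = 3 - 1/x - 3/x^2.
x = 0 is a singular point because the y'-coefficient 3/x has a pole at x = 0 and the y-coefficient 3 - 1/x - 3/x^2 has a pole at x = 0.
It is a regular singular point because x P_1(x) = p(x) = 3 and x^2 P_2(x) = q(x) = 3x^2 - x - 3 are polynomials, hence analytic at x = 0.
p(0) = 3,  q(0) = -3.
Indicial equation: r(r-1) + p(0) r + q(0) = 0, i.e. r^2 + (p(0) - 1) r + q(0) = 0, i.e. r^2 + 2 r - 3 = 0.
Discriminant: (2)^2 - 4(-3) = 16, so r = (-2 ± 4)/2.
Solving: r_1 = 1, r_2 = -3.

indicial: r^2 + 2 r - 3 = 0; roots r_1 = 1, r_2 = -3


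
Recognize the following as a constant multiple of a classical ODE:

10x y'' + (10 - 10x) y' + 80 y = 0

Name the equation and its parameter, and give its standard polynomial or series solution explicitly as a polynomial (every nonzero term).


All three coefficients share the factor 10; dividing through by 10 gives  x y'' + (1 - x) y' + 8 y = 0.
This matches the Laguerre equation x y'' + (1 - x) y' + n y = 0 with n = 8; the polynomial solution is L_8(x).
With y = sum_k a_k x^k, matching x^k gives (k+1)k a_{k+1} + (k+1) a_{k+1} - k a_k + n a_k = 0, i.e. (k+1)^2 a_{k+1} = (k - n) a_k = (k - 8) a_k. The right side vanishes at k = 8, so the series terminates at degree 8.
Standard normalization L_n(0) = 1 gives a_0 = 1. Work upward with a_{k+1} = (k - 8) a_k / (k+1)^2:
  a_1 = (0 - 8)(1) / 1^2 = -8/1 = -8
  a_2 = (1 - 8)(-8) / 2^2 = 56/4 = 14
  a_3 = (2 - 8)(14) / 3^2 = -84/9 = -28/3
  a_4 = (3 - 8)(-28/3) / 4^2 = (140/3)/16 = 35/12
  a_5 = (4 - 8)(35/12) / 5^2 = (-35/3)/25 = -7/15
  a_6 = (5 - 8)(-7/15) / 6^2 = (7/5)/36 = 7/180
  a_7 = (6 - 8)(7/180) / 7^2 = (-7/90)/49 = -1/630
  a_8 = (7 - 8)(-1/630) / 8^2 = (1/630)/64 = 1/40320
Hence L_8(x) = x^8/40320 - x^7/630 + 7 x^6/180 - 7 x^5/15 + 35 x^4/12 - 28 x^3/3 + 14 x^2 - 8 x + 1.

L_8(x); series = x^8/40320 - x^7/630 + 7 x^6/180 - 7 x^5/15 + 35 x^4/12 - 28 x^3/3 + 14 x^2 - 8 x + 1


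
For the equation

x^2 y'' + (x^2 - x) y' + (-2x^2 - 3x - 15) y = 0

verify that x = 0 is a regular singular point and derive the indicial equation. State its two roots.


Divide by x^2 to reach normal form y'' + P_1(x) y' + P_2(x) y = 0 with P_1(x) = 1 - 1/x and P_2(x) = -2 - 3/x - 15/x^2.
x = 0 is a singular point because the y'-coefficient 1 - 1/x has a pole at x = 0 and the y-coefficient -2 - 3/x - 15/x^2 has a pole at x = 0.
It is a regular singular point because x P_1(x) = p(x) = x - 1 and x^2 P_2(x) = q(x) = -2x^2 - 3x - 15 are polynomials, hence analytic at x = 0.
p(0) = -1,  q(0) = -15.
Indicial equation: r(r-1) + p(0) r + q(0) = 0, i.e. r^2 + (p(0) - 1) r + q(0) = 0, i.e. r^2 - 2 r - 15 = 0.
Discriminant: (-2)^2 - 4(-15) = 64, so r = (2 ± 8)/2.
Solving: r_1 = 5, r_2 = -3.

indicial: r^2 - 2 r - 15 = 0; roots r_1 = 5, r_2 = -3


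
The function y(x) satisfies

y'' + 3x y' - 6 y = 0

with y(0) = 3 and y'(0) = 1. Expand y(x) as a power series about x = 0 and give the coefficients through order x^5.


Ansatz: y(x) = sum_{n>=0} a_n x^n, so y'(x) = sum_{n>=1} n a_n x^(n-1) and y''(x) = sum_{n>=2} n(n-1) a_n x^(n-2).
Substitute into P(x) y'' + Q(x) y' + R(x) y = 0 with P(x) = 1, Q(x) = 3x, R(x) = -6, and match powers of x.
Initial conditions: a_0 = 3, a_1 = 1.
Setting the coefficient of each power of x to zero and solving order by order (substituting the coefficients already found):
  x^0: 2 a_2 - 6 a_0 = 0  ->  2 a_2 = 6 a_0 = 18  ->  a_2 = 9
  x^1: 6 a_3 - 3 a_1 = 0  ->  6 a_3 = 3 a_1 = 3  ->  a_3 = 1/2
  x^2: 12 a_4 = 0  ->  a_4 = 0
  x^3: 20 a_5 + 3 a_3 = 0  ->  20 a_5 = -3 a_3 = -3/2  ->  a_5 = -3/40
Truncated series: y(x) = 3 + x + 9 x^2 + (1/2) x^3 - (3/40) x^5 + O(x^6).

a_0 = 3; a_1 = 1; a_2 = 9; a_3 = 1/2; a_4 = 0; a_5 = -3/40


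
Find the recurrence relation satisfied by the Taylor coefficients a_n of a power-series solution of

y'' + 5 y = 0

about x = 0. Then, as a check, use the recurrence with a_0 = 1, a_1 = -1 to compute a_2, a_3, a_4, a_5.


Substitute y = sum_n a_n x^n into y'' + (const) y = 0.
y''(x) = sum_{n>=0} (n+2)(n+1) a_{n+2} x^n.
The ODE becomes sum_n [(n+2)(n+1) a_{n+2} + 5 a_n] x^n = 0.
Setting each coefficient to zero gives the recurrence:
  (n+2)(n+1) a_{n+2} + 5 a_n = 0,
  a_{n+2} = -5 / ((n+1)(n+2)) a_n.

Check with a_0 = 1, a_1 = -1 (apply the recurrence for n = 0, 1, 2, 3): a_0 = 1, a_1 = -1, a_2 = -5/2, a_3 = 5/6, a_4 = 25/24, a_5 = -5/24.

a_{n+2} = -5/((n+1)(n+2)) * a_n; check: a_0 = 1, a_1 = -1, a_2 = -5/2, a_3 = 5/6, a_4 = 25/24, a_5 = -5/24


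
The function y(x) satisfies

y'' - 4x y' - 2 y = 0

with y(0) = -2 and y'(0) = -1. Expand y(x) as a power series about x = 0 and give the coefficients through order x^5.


Ansatz: y(x) = sum_{n>=0} a_n x^n, so y'(x) = sum_{n>=1} n a_n x^(n-1) and y''(x) = sum_{n>=2} n(n-1) a_n x^(n-2).
Substitute into P(x) y'' + Q(x) y' + R(x) y = 0 with P(x) = 1, Q(x) = -4x, R(x) = -2, and match powers of x.
Initial conditions: a_0 = -2, a_1 = -1.
Setting the coefficient of each power of x to zero and solving order by order (substituting the coefficients already found):
  x^0: 2 a_2 - 2 a_0 = 0  ->  2 a_2 = 2 a_0 = -4  ->  a_2 = -2
  x^1: 6 a_3 - 6 a_1 = 0  ->  6 a_3 = 6 a_1 = -6  ->  a_3 = -1
  x^2: 12 a_4 - 10 a_2 = 0  ->  12 a_4 = 10 a_2 = -20  ->  a_4 = -5/3
  x^3: 20 a_5 - 14 a_3 = 0  ->  20 a_5 = 14 a_3 = -14  ->  a_5 = -7/10
Truncated series: y(x) = -2 - x - 2 x^2 - x^3 - (5/3) x^4 - (7/10) x^5 + O(x^6).

a_0 = -2; a_1 = -1; a_2 = -2; a_3 = -1; a_4 = -5/3; a_5 = -7/10


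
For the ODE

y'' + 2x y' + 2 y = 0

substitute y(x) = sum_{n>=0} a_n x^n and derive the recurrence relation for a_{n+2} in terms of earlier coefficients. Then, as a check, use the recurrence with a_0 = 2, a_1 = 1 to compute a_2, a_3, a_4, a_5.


Substitute y = sum_n a_n x^n.
y''(x) has coefficient (n+2)(n+1) a_{n+2} at x^n;
2 x y'(x) has coefficient 2 n a_n at x^n (shift);
2 y(x) has coefficient 2 a_n at x^n.
Matching x^n: (n+2)(n+1) a_{n+2} + (2n + 2) a_n = 0.
Thus a_{n+2} = (-2n - 2) / ((n+1)(n+2)) * a_n.

Check with a_0 = 2, a_1 = 1 (apply the recurrence for n = 0, 1, 2, 3): a_0 = 2, a_1 = 1, a_2 = -2, a_3 = -2/3, a_4 = 1, a_5 = 4/15.

a_(n+2) = (-2n - 2) / ((n+1)(n+2)) * a_n; check: a_0 = 2, a_1 = 1, a_2 = -2, a_3 = -2/3, a_4 = 1, a_5 = 4/15


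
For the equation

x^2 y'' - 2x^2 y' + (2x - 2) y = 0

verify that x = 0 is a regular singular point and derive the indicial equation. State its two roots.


Divide by x^2 to reach normal form y'' + P_1(x) y' + P_2(x) y = 0 with P_1(x) = -2 and P_2(x) = 2/x - 2/x^2.
x = 0 is a singular point because the y-coefficient 2/x - 2/x^2 has a pole at x = 0.
It is a regular singular point because x P_1(x) = p(x) = -2x and x^2 P_2(x) = q(x) = 2x - 2 are polynomials, hence analytic at x = 0.
p(0) = 0,  q(0) = -2.
Indicial equation: r(r-1) + p(0) r + q(0) = 0, i.e. r^2 + (p(0) - 1) r + q(0) = 0, i.e. r^2 - 1 r - 2 = 0.
Discriminant: (-1)^2 - 4(-2) = 9, so r = (1 ± 3)/2.
Solving: r_1 = 2, r_2 = -1.

indicial: r^2 - 1 r - 2 = 0; roots r_1 = 2, r_2 = -1


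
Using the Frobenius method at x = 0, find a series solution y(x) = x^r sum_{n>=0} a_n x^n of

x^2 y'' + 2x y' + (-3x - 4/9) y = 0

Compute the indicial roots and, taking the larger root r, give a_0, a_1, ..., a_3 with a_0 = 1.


Write in Frobenius form y'' + (p(x)/x) y' + (q(x)/x^2) y = 0:
  p(x) = 2,  q(x) = -3x - 4/9.
Indicial equation: r(r-1) + (2) r + (-4/9) = 0 -> roots r_1 = 1/3, r_2 = -4/3.
Take r = r_1 = 1/3. Let y(x) = x^r sum_{n>=0} a_n x^n with a_0 = 1.
Substitute y = x^r sum a_n x^n and match x^{r+n}. The recurrence is
  D(n) a_n - 3 a_{n-1} = 0,  where D(n) = (r+n)(r+n-1) + (2)(r+n) + (-4/9).
  a_n = 3 / D(n) * a_{n-1}.
Since the indicial polynomial factors as (r - r_1)(r - r_2), D(n) = (r_1 + n - r_1)(r_1 + n - r_2) = n(n + 5/3).
Evaluating step by step (a_0 = 1):
  n = 1: D(1) = 1(1 + 5/3) = 8/3; numerator = 3(1) = 3; a_1 = (3)/(8/3) = 9/8
  n = 2: D(2) = 2(2 + 5/3) = 22/3; numerator = 3(9/8) = 27/8; a_2 = (27/8)/(22/3) = 81/176
  n = 3: D(3) = 3(3 + 5/3) = 14; numerator = 3(81/176) = 243/176; a_3 = (243/176)/(14) = 243/2464

r = 1/3; a_0 = 1; a_1 = 9/8; a_2 = 81/176; a_3 = 243/2464


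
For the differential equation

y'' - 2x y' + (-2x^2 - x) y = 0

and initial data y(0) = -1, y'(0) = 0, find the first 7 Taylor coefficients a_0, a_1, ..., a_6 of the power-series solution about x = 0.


Ansatz: y(x) = sum_{n>=0} a_n x^n, so y'(x) = sum_{n>=1} n a_n x^(n-1) and y''(x) = sum_{n>=2} n(n-1) a_n x^(n-2).
Substitute into P(x) y'' + Q(x) y' + R(x) y = 0 with P(x) = 1, Q(x) = -2x, R(x) = -2x^2 - x, and match powers of x.
Initial conditions: a_0 = -1, a_1 = 0.
Setting the coefficient of each power of x to zero and solving order by order (substituting the coefficients already found):
  x^0: 2 a_2 = 0  ->  a_2 = 0
  x^1: 6 a_3 - 2 a_1 - a_0 = 0  ->  6 a_3 = 2 a_1 + a_0 = -1  ->  a_3 = -1/6
  x^2: 12 a_4 - 4 a_2 - a_1 - 2 a_0 = 0  ->  12 a_4 = 4 a_2 + a_1 + 2 a_0 = -2  ->  a_4 = -1/6
  x^3: 20 a_5 - 6 a_3 - a_2 - 2 a_1 = 0  ->  20 a_5 = 6 a_3 + a_2 + 2 a_1 = -1  ->  a_5 = -1/20
  x^4: 30 a_6 - 8 a_4 - a_3 - 2 a_2 = 0  ->  30 a_6 = 8 a_4 + a_3 + 2 a_2 = -3/2  ->  a_6 = -1/20
Truncated series: y(x) = -1 - (1/6) x^3 - (1/6) x^4 - (1/20) x^5 - (1/20) x^6 + O(x^7).

a_0 = -1; a_1 = 0; a_2 = 0; a_3 = -1/6; a_4 = -1/6; a_5 = -1/20; a_6 = -1/20


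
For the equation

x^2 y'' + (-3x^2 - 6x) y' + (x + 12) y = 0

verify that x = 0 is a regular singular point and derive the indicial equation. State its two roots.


Divide by x^2 to reach normal form y'' + P_1(x) y' + P_2(x) y = 0 with P_1(x) = -3 - 6/x and P_2(x) = 1/x + 12/x^2.
x = 0 is a singular point because the y'-coefficient -3 - 6/x has a pole at x = 0 and the y-coefficient 1/x + 12/x^2 has a pole at x = 0.
It is a regular singular point because x P_1(x) = p(x) = -3x - 6 and x^2 P_2(x) = q(x) = x + 12 are polynomials, hence analytic at x = 0.
p(0) = -6,  q(0) = 12.
Indicial equation: r(r-1) + p(0) r + q(0) = 0, i.e. r^2 + (p(0) - 1) r + q(0) = 0, i.e. r^2 - 7 r + 12 = 0.
Discriminant: (-7)^2 - 4(12) = 1, so r = (7 ± 1)/2.
Solving: r_1 = 4, r_2 = 3.

indicial: r^2 - 7 r + 12 = 0; roots r_1 = 4, r_2 = 3


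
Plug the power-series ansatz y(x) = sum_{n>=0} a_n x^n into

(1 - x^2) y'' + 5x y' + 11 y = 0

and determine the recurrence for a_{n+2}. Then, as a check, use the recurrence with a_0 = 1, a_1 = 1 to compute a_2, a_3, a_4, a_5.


Substitute y = sum_n a_n x^n.
(1 - 1 x^2) y'' contributes (n+2)(n+1) a_{n+2} - n(n-1) a_n at x^n.
5 x y'(x) contributes 5 n a_n at x^n.
11 y(x) contributes 11 a_n at x^n.
Matching x^n: (n+2)(n+1) a_{n+2} + (-n(n-1) + 5 n + 11) a_n = 0.
Thus a_{n+2} = (n(n-1) - 5 n - 11) / ((n+1)(n+2)) * a_n.

Check with a_0 = 1, a_1 = 1 (apply the recurrence for n = 0, 1, 2, 3): a_0 = 1, a_1 = 1, a_2 = -11/2, a_3 = -8/3, a_4 = 209/24, a_5 = 8/3.

a_(n+2) = (n(n-1) - 5 n - 11) / ((n+1)(n+2)) * a_n; check: a_0 = 1, a_1 = 1, a_2 = -11/2, a_3 = -8/3, a_4 = 209/24, a_5 = 8/3


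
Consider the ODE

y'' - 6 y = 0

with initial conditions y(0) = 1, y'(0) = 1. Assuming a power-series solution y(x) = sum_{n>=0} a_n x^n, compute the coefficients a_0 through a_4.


Ansatz: y(x) = sum_{n>=0} a_n x^n, so y'(x) = sum_{n>=1} n a_n x^(n-1) and y''(x) = sum_{n>=2} n(n-1) a_n x^(n-2).
Substitute into P(x) y'' + Q(x) y' + R(x) y = 0 with P(x) = 1, Q(x) = 0, R(x) = -6, and match powers of x.
Initial conditions: a_0 = 1, a_1 = 1.
Setting the coefficient of each power of x to zero and solving order by order (substituting the coefficients already found):
  x^0: 2 a_2 - 6 a_0 = 0  ->  2 a_2 = 6 a_0 = 6  ->  a_2 = 3
  x^1: 6 a_3 - 6 a_1 = 0  ->  6 a_3 = 6 a_1 = 6  ->  a_3 = 1
  x^2: 12 a_4 - 6 a_2 = 0  ->  12 a_4 = 6 a_2 = 18  ->  a_4 = 3/2
Truncated series: y(x) = 1 + x + 3 x^2 + x^3 + (3/2) x^4 + O(x^5).

a_0 = 1; a_1 = 1; a_2 = 3; a_3 = 1; a_4 = 3/2


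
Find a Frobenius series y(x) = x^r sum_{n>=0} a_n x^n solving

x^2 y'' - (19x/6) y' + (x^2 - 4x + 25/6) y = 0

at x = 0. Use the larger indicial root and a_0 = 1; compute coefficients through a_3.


Write in Frobenius form y'' + (p(x)/x) y' + (q(x)/x^2) y = 0:
  p(x) = -19/6,  q(x) = x^2 - 4x + 25/6.
Indicial equation: r(r-1) + (-19/6) r + (25/6) = 0 -> roots r_1 = 5/2, r_2 = 5/3.
Take r = r_1 = 5/2. Let y(x) = x^r sum_{n>=0} a_n x^n with a_0 = 1.
Substitute y = x^r sum a_n x^n and match x^{r+n}. The recurrence is
  D(n) a_n - 4 a_{n-1} + 1 a_{n-2} = 0,  where D(n) = (r+n)(r+n-1) + (-19/6)(r+n) + (25/6).
  a_n = [4 a_{n-1} - 1 a_{n-2}] / D(n).
Since the indicial polynomial factors as (r - r_1)(r - r_2), D(n) = (r_1 + n - r_1)(r_1 + n - r_2) = n(n + 5/6).
Evaluating step by step (a_0 = 1):
  n = 1: D(1) = 1(1 + 5/6) = 11/6; numerator = 4(1) = 4; a_1 = (4)/(11/6) = 24/11
  n = 2: D(2) = 2(2 + 5/6) = 17/3; numerator = 4(24/11) - 1(1) = 85/11; a_2 = (85/11)/(17/3) = 15/11
  n = 3: D(3) = 3(3 + 5/6) = 23/2; numerator = 4(15/11) - 1(24/11) = 36/11; a_3 = (36/11)/(23/2) = 72/253

r = 5/2; a_0 = 1; a_1 = 24/11; a_2 = 15/11; a_3 = 72/253


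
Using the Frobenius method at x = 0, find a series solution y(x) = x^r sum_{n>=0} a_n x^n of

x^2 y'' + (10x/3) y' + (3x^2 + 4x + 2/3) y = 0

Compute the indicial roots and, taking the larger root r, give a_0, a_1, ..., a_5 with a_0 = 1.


Write in Frobenius form y'' + (p(x)/x) y' + (q(x)/x^2) y = 0:
  p(x) = 10/3,  q(x) = 3x^2 + 4x + 2/3.
Indicial equation: r(r-1) + (10/3) r + (2/3) = 0 -> roots r_1 = -1/3, r_2 = -2.
Take r = r_1 = -1/3. Let y(x) = x^r sum_{n>=0} a_n x^n with a_0 = 1.
Substitute y = x^r sum a_n x^n and match x^{r+n}. The recurrence is
  D(n) a_n + 4 a_{n-1} + 3 a_{n-2} = 0,  where D(n) = (r+n)(r+n-1) + (10/3)(r+n) + (2/3).
  a_n = [-4 a_{n-1} - 3 a_{n-2}] / D(n).
Since the indicial polynomial factors as (r - r_1)(r - r_2), D(n) = (r_1 + n - r_1)(r_1 + n - r_2) = n(n + 5/3).
Evaluating step by step (a_0 = 1):
  n = 1: D(1) = 1(1 + 5/3) = 8/3; numerator = -4(1) = -4; a_1 = (-4)/(8/3) = -3/2
  n = 2: D(2) = 2(2 + 5/3) = 22/3; numerator = -4(-3/2) - 3(1) = 3; a_2 = (3)/(22/3) = 9/22
  n = 3: D(3) = 3(3 + 5/3) = 14; numerator = -4(9/22) - 3(-3/2) = 63/22; a_3 = (63/22)/(14) = 9/44
  n = 4: D(4) = 4(4 + 5/3) = 68/3; numerator = -4(9/44) - 3(9/22) = -45/22; a_4 = (-45/22)/(68/3) = -135/1496
  n = 5: D(5) = 5(5 + 5/3) = 100/3; numerator = -4(-135/1496) - 3(9/44) = -189/748; a_5 = (-189/748)/(100/3) = -567/74800

r = -1/3; a_0 = 1; a_1 = -3/2; a_2 = 9/22; a_3 = 9/44; a_4 = -135/1496; a_5 = -567/74800


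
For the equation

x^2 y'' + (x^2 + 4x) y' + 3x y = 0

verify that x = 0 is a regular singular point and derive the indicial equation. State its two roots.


Divide by x^2 to reach normal form y'' + P_1(x) y' + P_2(x) y = 0 with P_1(x) = 1 + 4/x and P_2(x) = 3/x.
x = 0 is a singular point because the y'-coefficient 1 + 4/x has a pole at x = 0 and the y-coefficient 3/x has a pole at x = 0.
It is a regular singular point because x P_1(x) = p(x) = x + 4 and x^2 P_2(x) = q(x) = 3x are polynomials, hence analytic at x = 0.
p(0) = 4,  q(0) = 0.
Indicial equation: r(r-1) + p(0) r + q(0) = 0, i.e. r^2 + (p(0) - 1) r + q(0) = 0, i.e. r^2 + 3 r = 0.
Discriminant: (3)^2 - 4(0) = 9, so r = (-3 ± 3)/2.
Solving: r_1 = 0, r_2 = -3.

indicial: r^2 + 3 r = 0; roots r_1 = 0, r_2 = -3


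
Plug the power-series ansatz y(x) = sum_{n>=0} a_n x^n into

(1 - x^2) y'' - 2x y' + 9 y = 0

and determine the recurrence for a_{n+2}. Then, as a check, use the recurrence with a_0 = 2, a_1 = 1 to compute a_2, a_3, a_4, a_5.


Substitute y = sum_n a_n x^n.
(1 - 1 x^2) y'' contributes (n+2)(n+1) a_{n+2} - n(n-1) a_n at x^n.
-2 x y'(x) contributes -2 n a_n at x^n.
9 y(x) contributes 9 a_n at x^n.
Matching x^n: (n+2)(n+1) a_{n+2} + (-n(n-1) - 2 n + 9) a_n = 0.
Thus a_{n+2} = (n(n-1) + 2 n - 9) / ((n+1)(n+2)) * a_n.

Check with a_0 = 2, a_1 = 1 (apply the recurrence for n = 0, 1, 2, 3): a_0 = 2, a_1 = 1, a_2 = -9, a_3 = -7/6, a_4 = 9/4, a_5 = -7/40.

a_(n+2) = (n(n-1) + 2 n - 9) / ((n+1)(n+2)) * a_n; check: a_0 = 2, a_1 = 1, a_2 = -9, a_3 = -7/6, a_4 = 9/4, a_5 = -7/40


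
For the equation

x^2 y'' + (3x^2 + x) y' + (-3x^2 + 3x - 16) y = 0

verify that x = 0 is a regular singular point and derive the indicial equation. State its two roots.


Divide by x^2 to reach normal form y'' + P_1(x) y' + P_2(x) y = 0 with P_1(x) = 3 + 1/x and P_2(x) = -3 + 3/x - 16/x^2.
x = 0 is a singular point because the y'-coefficient 3 + 1/x has a pole at x = 0 and the y-coefficient -3 + 3/x - 16/x^2 has a pole at x = 0.
It is a regular singular point because x P_1(x) = p(x) = 3x + 1 and x^2 P_2(x) = q(x) = -3x^2 + 3x - 16 are polynomials, hence analytic at x = 0.
p(0) = 1,  q(0) = -16.
Indicial equation: r(r-1) + p(0) r + q(0) = 0, i.e. r^2 + (p(0) - 1) r + q(0) = 0, i.e. r^2 - 16 = 0.
Discriminant: (0)^2 - 4(-16) = 64, so r = (0 ± 8)/2.
Solving: r_1 = 4, r_2 = -4.

indicial: r^2 - 16 = 0; roots r_1 = 4, r_2 = -4


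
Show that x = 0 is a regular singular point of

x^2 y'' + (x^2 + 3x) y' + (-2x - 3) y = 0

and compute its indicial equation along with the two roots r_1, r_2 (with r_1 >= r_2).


Divide by x^2 to reach normal form y'' + P_1(x) y' + P_2(x) y = 0 with P_1(x) = 1 + 3/x and P_2(x) = -2/x - 3/x^2.
x = 0 is a singular point because the y'-coefficient 1 + 3/x has a pole at x = 0 and the y-coefficient -2/x - 3/x^2 has a pole at x = 0.
It is a regular singular point because x P_1(x) = p(x) = x + 3 and x^2 P_2(x) = q(x) = -2x - 3 are polynomials, hence analytic at x = 0.
p(0) = 3,  q(0) = -3.
Indicial equation: r(r-1) + p(0) r + q(0) = 0, i.e. r^2 + (p(0) - 1) r + q(0) = 0, i.e. r^2 + 2 r - 3 = 0.
Discriminant: (2)^2 - 4(-3) = 16, so r = (-2 ± 4)/2.
Solving: r_1 = 1, r_2 = -3.

indicial: r^2 + 2 r - 3 = 0; roots r_1 = 1, r_2 = -3


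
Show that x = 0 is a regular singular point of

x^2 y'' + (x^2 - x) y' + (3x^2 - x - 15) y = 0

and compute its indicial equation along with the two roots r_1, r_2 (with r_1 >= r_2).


Divide by x^2 to reach normal form y'' + P_1(x) y' + P_2(x) y = 0 with P_1(x) = 1 - 1/x and P_2(x) = 3 - 1/x - 15/x^2.
x = 0 is a singular point because the y'-coefficient 1 - 1/x has a pole at x = 0 and the y-coefficient 3 - 1/x - 15/x^2 has a pole at x = 0.
It is a regular singular point because x P_1(x) = p(x) = x - 1 and x^2 P_2(x) = q(x) = 3x^2 - x - 15 are polynomials, hence analytic at x = 0.
p(0) = -1,  q(0) = -15.
Indicial equation: r(r-1) + p(0) r + q(0) = 0, i.e. r^2 + (p(0) - 1) r + q(0) = 0, i.e. r^2 - 2 r - 15 = 0.
Discriminant: (-2)^2 - 4(-15) = 64, so r = (2 ± 8)/2.
Solving: r_1 = 5, r_2 = -3.

indicial: r^2 - 2 r - 15 = 0; roots r_1 = 5, r_2 = -3


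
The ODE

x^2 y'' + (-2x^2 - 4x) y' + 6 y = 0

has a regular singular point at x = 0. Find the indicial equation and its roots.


Divide by x^2 to reach normal form y'' + P_1(x) y' + P_2(x) y = 0 with P_1(x) = -2 - 4/x and P_2(x) = 6/x^2.
x = 0 is a singular point because the y'-coefficient -2 - 4/x has a pole at x = 0 and the y-coefficient 6/x^2 has a pole at x = 0.
It is a regular singular point because x P_1(x) = p(x) = -2x - 4 and x^2 P_2(x) = q(x) = 6 are polynomials, hence analytic at x = 0.
p(0) = -4,  q(0) = 6.
Indicial equation: r(r-1) + p(0) r + q(0) = 0, i.e. r^2 + (p(0) - 1) r + q(0) = 0, i.e. r^2 - 5 r + 6 = 0.
Discriminant: (-5)^2 - 4(6) = 1, so r = (5 ± 1)/2.
Solving: r_1 = 3, r_2 = 2.

indicial: r^2 - 5 r + 6 = 0; roots r_1 = 3, r_2 = 2


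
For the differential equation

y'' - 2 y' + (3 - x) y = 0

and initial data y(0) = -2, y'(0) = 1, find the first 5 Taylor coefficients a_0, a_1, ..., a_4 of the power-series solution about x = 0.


Ansatz: y(x) = sum_{n>=0} a_n x^n, so y'(x) = sum_{n>=1} n a_n x^(n-1) and y''(x) = sum_{n>=2} n(n-1) a_n x^(n-2).
Substitute into P(x) y'' + Q(x) y' + R(x) y = 0 with P(x) = 1, Q(x) = -2, R(x) = 3 - x, and match powers of x.
Initial conditions: a_0 = -2, a_1 = 1.
Setting the coefficient of each power of x to zero and solving order by order (substituting the coefficients already found):
  x^0: 2 a_2 - 2 a_1 + 3 a_0 = 0  ->  2 a_2 = 2 a_1 - 3 a_0 = 8  ->  a_2 = 4
  x^1: 6 a_3 - 4 a_2 + 3 a_1 - a_0 = 0  ->  6 a_3 = 4 a_2 - 3 a_1 + a_0 = 11  ->  a_3 = 11/6
  x^2: 12 a_4 - 6 a_3 + 3 a_2 - a_1 = 0  ->  12 a_4 = 6 a_3 - 3 a_2 + a_1 = 0  ->  a_4 = 0
Truncated series: y(x) = -2 + x + 4 x^2 + (11/6) x^3 + O(x^5).

a_0 = -2; a_1 = 1; a_2 = 4; a_3 = 11/6; a_4 = 0


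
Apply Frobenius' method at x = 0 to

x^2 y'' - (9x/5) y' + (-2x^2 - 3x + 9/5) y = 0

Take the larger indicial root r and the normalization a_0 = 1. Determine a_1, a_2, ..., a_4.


Write in Frobenius form y'' + (p(x)/x) y' + (q(x)/x^2) y = 0:
  p(x) = -9/5,  q(x) = -2x^2 - 3x + 9/5.
Indicial equation: r(r-1) + (-9/5) r + (9/5) = 0 -> roots r_1 = 9/5, r_2 = 1.
Take r = r_1 = 9/5. Let y(x) = x^r sum_{n>=0} a_n x^n with a_0 = 1.
Substitute y = x^r sum a_n x^n and match x^{r+n}. The recurrence is
  D(n) a_n - 3 a_{n-1} - 2 a_{n-2} = 0,  where D(n) = (r+n)(r+n-1) + (-9/5)(r+n) + (9/5).
  a_n = [3 a_{n-1} + 2 a_{n-2}] / D(n).
Since the indicial polynomial factors as (r - r_1)(r - r_2), D(n) = (r_1 + n - r_1)(r_1 + n - r_2) = n(n + 4/5).
Evaluating step by step (a_0 = 1):
  n = 1: D(1) = 1(1 + 4/5) = 9/5; numerator = 3(1) = 3; a_1 = (3)/(9/5) = 5/3
  n = 2: D(2) = 2(2 + 4/5) = 28/5; numerator = 3(5/3) + 2(1) = 7; a_2 = (7)/(28/5) = 5/4
  n = 3: D(3) = 3(3 + 4/5) = 57/5; numerator = 3(5/4) + 2(5/3) = 85/12; a_3 = (85/12)/(57/5) = 425/684
  n = 4: D(4) = 4(4 + 4/5) = 96/5; numerator = 3(425/684) + 2(5/4) = 995/228; a_4 = (995/228)/(96/5) = 4975/21888

r = 9/5; a_0 = 1; a_1 = 5/3; a_2 = 5/4; a_3 = 425/684; a_4 = 4975/21888


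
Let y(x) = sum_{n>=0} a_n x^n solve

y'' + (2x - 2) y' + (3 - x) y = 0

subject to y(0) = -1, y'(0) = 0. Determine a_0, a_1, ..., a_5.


Ansatz: y(x) = sum_{n>=0} a_n x^n, so y'(x) = sum_{n>=1} n a_n x^(n-1) and y''(x) = sum_{n>=2} n(n-1) a_n x^(n-2).
Substitute into P(x) y'' + Q(x) y' + R(x) y = 0 with P(x) = 1, Q(x) = 2x - 2, R(x) = 3 - x, and match powers of x.
Initial conditions: a_0 = -1, a_1 = 0.
Setting the coefficient of each power of x to zero and solving order by order (substituting the coefficients already found):
  x^0: 2 a_2 - 2 a_1 + 3 a_0 = 0  ->  2 a_2 = 2 a_1 - 3 a_0 = 3  ->  a_2 = 3/2
  x^1: 6 a_3 - 4 a_2 + 5 a_1 - a_0 = 0  ->  6 a_3 = 4 a_2 - 5 a_1 + a_0 = 5  ->  a_3 = 5/6
  x^2: 12 a_4 - 6 a_3 + 7 a_2 - a_1 = 0  ->  12 a_4 = 6 a_3 - 7 a_2 + a_1 = -11/2  ->  a_4 = -11/24
  x^3: 20 a_5 - 8 a_4 + 9 a_3 - a_2 = 0  ->  20 a_5 = 8 a_4 - 9 a_3 + a_2 = -29/3  ->  a_5 = -29/60
Truncated series: y(x) = -1 + (3/2) x^2 + (5/6) x^3 - (11/24) x^4 - (29/60) x^5 + O(x^6).

a_0 = -1; a_1 = 0; a_2 = 3/2; a_3 = 5/6; a_4 = -11/24; a_5 = -29/60


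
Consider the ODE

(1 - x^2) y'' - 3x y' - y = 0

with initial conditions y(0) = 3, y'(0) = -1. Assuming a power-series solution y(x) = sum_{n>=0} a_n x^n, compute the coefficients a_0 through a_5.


Ansatz: y(x) = sum_{n>=0} a_n x^n, so y'(x) = sum_{n>=1} n a_n x^(n-1) and y''(x) = sum_{n>=2} n(n-1) a_n x^(n-2).
Substitute into P(x) y'' + Q(x) y' + R(x) y = 0 with P(x) = 1 - x^2, Q(x) = -3x, R(x) = -1, and match powers of x.
Initial conditions: a_0 = 3, a_1 = -1.
Setting the coefficient of each power of x to zero and solving order by order (substituting the coefficients already found):
  x^0: 2 a_2 - a_0 = 0  ->  2 a_2 = a_0 = 3  ->  a_2 = 3/2
  x^1: 6 a_3 - 4 a_1 = 0  ->  6 a_3 = 4 a_1 = -4  ->  a_3 = -2/3
  x^2: 12 a_4 - 9 a_2 = 0  ->  12 a_4 = 9 a_2 = 27/2  ->  a_4 = 9/8
  x^3: 20 a_5 - 16 a_3 = 0  ->  20 a_5 = 16 a_3 = -32/3  ->  a_5 = -8/15
Truncated series: y(x) = 3 - x + (3/2) x^2 - (2/3) x^3 + (9/8) x^4 - (8/15) x^5 + O(x^6).

a_0 = 3; a_1 = -1; a_2 = 3/2; a_3 = -2/3; a_4 = 9/8; a_5 = -8/15


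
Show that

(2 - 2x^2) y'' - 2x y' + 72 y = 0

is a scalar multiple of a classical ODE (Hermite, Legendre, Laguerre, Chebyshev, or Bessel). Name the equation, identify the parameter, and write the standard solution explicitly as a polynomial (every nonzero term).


All three coefficients share the factor 2; dividing through by 2 gives  (1 - x^2) y'' - x y' + 36 y = 0.
This matches the Chebyshev equation (1 - x^2) y'' - x y' + n^2 y = 0 (note the -x y' term, not -2x y') with n^2 = 36, so n = 6; the polynomial solution is T_6(x).
With y = sum_k a_k x^k, matching x^k gives (k+2)(k+1) a_{k+2} = (k^2 - n^2) a_k = (k - 6)(k + 6) a_k. The right side vanishes at k = 6, so the series with the parity of 6 terminates at degree 6.
Standard normalization: leading coefficient of T_n is 2^(n-1), so a_6 = 2^5 = 32. Work downward with a_k = (k+1)(k+2) a_{k+2} / ((k - 6)(k + 6)):
  a_4 = (5)(6)(32) / ((4 - 6)(4 + 6)) = 960/(-20) = -48
  a_2 = (3)(4)(-48) / ((2 - 6)(2 + 6)) = -576/(-32) = 18
  a_0 = (1)(2)(18) / ((0 - 6)(0 + 6)) = 36/(-36) = -1
Hence T_6(x) = 32 x^6 - 48 x^4 + 18 x^2 - 1.

T_6(x); series = 32 x^6 - 48 x^4 + 18 x^2 - 1


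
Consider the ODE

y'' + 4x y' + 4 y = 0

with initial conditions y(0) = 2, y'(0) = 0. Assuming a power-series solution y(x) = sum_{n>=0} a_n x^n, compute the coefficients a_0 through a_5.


Ansatz: y(x) = sum_{n>=0} a_n x^n, so y'(x) = sum_{n>=1} n a_n x^(n-1) and y''(x) = sum_{n>=2} n(n-1) a_n x^(n-2).
Substitute into P(x) y'' + Q(x) y' + R(x) y = 0 with P(x) = 1, Q(x) = 4x, R(x) = 4, and match powers of x.
Initial conditions: a_0 = 2, a_1 = 0.
Setting the coefficient of each power of x to zero and solving order by order (substituting the coefficients already found):
  x^0: 2 a_2 + 4 a_0 = 0  ->  2 a_2 = -4 a_0 = -8  ->  a_2 = -4
  x^1: 6 a_3 + 8 a_1 = 0  ->  6 a_3 = -8 a_1 = 0  ->  a_3 = 0
  x^2: 12 a_4 + 12 a_2 = 0  ->  12 a_4 = -12 a_2 = 48  ->  a_4 = 4
  x^3: 20 a_5 + 16 a_3 = 0  ->  20 a_5 = -16 a_3 = 0  ->  a_5 = 0
Truncated series: y(x) = 2 - 4 x^2 + 4 x^4 + O(x^6).

a_0 = 2; a_1 = 0; a_2 = -4; a_3 = 0; a_4 = 4; a_5 = 0
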